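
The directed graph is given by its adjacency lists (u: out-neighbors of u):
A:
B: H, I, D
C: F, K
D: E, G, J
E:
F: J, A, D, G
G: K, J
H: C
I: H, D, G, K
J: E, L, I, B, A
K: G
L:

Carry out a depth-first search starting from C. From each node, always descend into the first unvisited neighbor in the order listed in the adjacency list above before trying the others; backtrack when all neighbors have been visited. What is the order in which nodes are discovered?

C, F, J, E, L, I, H, D, G, K, B, A

Visit C
C → F
F → J
J → E
J → L
J → I
I → H
I → D
D → G
G → K
J → B
J → A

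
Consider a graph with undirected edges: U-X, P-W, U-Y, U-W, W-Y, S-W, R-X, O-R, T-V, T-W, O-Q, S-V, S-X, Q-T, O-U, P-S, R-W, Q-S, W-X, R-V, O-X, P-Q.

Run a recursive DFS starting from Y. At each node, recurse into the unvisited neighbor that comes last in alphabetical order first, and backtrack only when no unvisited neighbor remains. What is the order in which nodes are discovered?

Y → W → X → U → O → R → V → T → Q → S → P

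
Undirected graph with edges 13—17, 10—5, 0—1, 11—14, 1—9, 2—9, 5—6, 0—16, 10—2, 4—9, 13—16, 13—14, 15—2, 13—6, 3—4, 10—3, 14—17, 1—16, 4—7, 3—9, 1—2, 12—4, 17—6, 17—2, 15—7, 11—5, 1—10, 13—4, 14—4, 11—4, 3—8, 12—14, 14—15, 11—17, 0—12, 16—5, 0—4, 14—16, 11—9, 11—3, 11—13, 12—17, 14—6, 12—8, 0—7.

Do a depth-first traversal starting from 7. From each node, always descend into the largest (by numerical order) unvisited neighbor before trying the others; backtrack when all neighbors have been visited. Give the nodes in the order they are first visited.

Visit 7
7 → 15
15 → 14
14 → 17
17 → 13
13 → 16
16 → 5
5 → 11
11 → 9
9 → 4
4 → 12
12 → 8
8 → 3
3 → 10
10 → 2
2 → 1
1 → 0
5 → 6

7 → 15 → 14 → 17 → 13 → 16 → 5 → 11 → 9 → 4 → 12 → 8 → 3 → 10 → 2 → 1 → 0 → 6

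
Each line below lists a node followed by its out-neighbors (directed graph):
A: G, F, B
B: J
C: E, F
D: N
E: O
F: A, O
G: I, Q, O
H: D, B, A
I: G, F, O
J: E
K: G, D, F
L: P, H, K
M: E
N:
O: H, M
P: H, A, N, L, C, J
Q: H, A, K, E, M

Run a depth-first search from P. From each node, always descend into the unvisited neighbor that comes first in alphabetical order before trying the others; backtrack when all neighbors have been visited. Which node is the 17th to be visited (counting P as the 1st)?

L

Visit P
P → A
A → B
B → J
J → E
E → O
O → H
H → D
D → N
O → M
A → F
A → G
G → I
G → Q
Q → K
P → C
P → L

Visit order: P, A, B, J, E, O, H, D, N, M, F, G, I, Q, K, C, L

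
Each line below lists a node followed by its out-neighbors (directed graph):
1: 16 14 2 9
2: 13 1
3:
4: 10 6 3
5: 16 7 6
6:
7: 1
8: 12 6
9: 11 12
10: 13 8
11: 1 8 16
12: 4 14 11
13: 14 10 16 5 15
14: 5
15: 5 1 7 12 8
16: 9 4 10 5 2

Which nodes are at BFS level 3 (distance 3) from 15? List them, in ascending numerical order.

3, 10, 13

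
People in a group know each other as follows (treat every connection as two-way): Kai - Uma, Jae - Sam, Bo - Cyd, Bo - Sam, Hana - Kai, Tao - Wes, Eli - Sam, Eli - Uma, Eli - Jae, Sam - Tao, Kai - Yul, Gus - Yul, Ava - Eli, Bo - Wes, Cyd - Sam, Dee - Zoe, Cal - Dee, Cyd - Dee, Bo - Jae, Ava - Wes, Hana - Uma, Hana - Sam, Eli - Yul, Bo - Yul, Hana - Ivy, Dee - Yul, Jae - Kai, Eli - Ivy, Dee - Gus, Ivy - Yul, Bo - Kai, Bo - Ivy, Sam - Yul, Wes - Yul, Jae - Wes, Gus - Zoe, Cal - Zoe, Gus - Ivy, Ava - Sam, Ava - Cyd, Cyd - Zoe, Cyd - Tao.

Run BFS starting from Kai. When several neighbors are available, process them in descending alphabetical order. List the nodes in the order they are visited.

Kai → Yul → Uma → Jae → Hana → Bo → Wes → Sam → Ivy → Gus → Eli → Dee → Cyd → Tao → Ava → Zoe → Cal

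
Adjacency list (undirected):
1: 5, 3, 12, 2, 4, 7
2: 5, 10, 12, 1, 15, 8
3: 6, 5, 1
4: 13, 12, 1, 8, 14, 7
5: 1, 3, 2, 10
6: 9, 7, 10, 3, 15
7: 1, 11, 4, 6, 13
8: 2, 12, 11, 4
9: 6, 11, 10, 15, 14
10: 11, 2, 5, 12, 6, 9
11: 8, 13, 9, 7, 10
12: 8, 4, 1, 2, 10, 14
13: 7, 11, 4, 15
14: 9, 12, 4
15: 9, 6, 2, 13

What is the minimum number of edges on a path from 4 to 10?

Level 0: 4
Level 1: 1, 7, 8, 12, 13, 14
Level 2: 2, 3, 5, 6, 9, 10, 11, 15
10 first appears at level 2.

2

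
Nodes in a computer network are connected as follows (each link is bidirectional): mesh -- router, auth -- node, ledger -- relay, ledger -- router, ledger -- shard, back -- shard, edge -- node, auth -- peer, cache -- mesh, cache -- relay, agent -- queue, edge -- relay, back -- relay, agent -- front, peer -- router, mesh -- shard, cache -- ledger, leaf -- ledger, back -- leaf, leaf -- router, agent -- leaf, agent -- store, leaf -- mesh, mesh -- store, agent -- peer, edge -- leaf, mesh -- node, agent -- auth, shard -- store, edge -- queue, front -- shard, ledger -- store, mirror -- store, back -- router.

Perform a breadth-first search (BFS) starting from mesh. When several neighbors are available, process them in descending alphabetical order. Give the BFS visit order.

Visit mesh; enqueue store, shard, router, node, leaf, cache → queue [store, shard, router, node, leaf, cache]
Visit store; enqueue mirror, ledger, agent → queue [shard, router, node, leaf, cache, mirror, ledger, agent]
Visit shard; enqueue front, back → queue [router, node, leaf, cache, mirror, ledger, agent, front, back]
Visit router; enqueue peer → queue [node, leaf, cache, mirror, ledger, agent, front, back, peer]
Visit node; enqueue edge, auth → queue [leaf, cache, mirror, ledger, agent, front, back, peer, edge, auth]
Visit leaf → queue [cache, mirror, ledger, agent, front, back, peer, edge, auth]
Visit cache; enqueue relay → queue [mirror, ledger, agent, front, back, peer, edge, auth, relay]
Visit mirror → queue [ledger, agent, front, back, peer, edge, auth, relay]
Visit ledger → queue [agent, front, back, peer, edge, auth, relay]
Visit agent; enqueue queue → queue [front, back, peer, edge, auth, relay, queue]
Visit front → queue [back, peer, edge, auth, relay, queue]
Visit back → queue [peer, edge, auth, relay, queue]
Visit peer → queue [edge, auth, relay, queue]
Visit edge → queue [auth, relay, queue]
Visit auth → queue [relay, queue]
Visit relay → queue [queue]
Visit queue → queue []

mesh → store → shard → router → node → leaf → cache → mirror → ledger → agent → front → back → peer → edge → auth → relay → queue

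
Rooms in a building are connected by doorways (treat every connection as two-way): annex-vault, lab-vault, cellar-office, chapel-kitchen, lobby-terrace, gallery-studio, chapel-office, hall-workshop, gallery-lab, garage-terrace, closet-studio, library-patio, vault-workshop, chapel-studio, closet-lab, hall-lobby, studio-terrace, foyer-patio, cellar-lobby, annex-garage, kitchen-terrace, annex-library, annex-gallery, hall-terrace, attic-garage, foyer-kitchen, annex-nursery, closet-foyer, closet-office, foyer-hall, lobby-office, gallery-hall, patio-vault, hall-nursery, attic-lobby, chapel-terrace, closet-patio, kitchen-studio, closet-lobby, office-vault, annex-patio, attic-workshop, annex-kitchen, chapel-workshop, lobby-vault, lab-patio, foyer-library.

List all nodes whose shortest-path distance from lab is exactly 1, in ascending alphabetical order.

closet, gallery, patio, vault

Level 0: lab
Level 1: closet, gallery, patio, vault
Level 2: annex, foyer, hall, library, lobby, office, studio, workshop
Level 3: attic, cellar, chapel, garage, kitchen, nursery, terrace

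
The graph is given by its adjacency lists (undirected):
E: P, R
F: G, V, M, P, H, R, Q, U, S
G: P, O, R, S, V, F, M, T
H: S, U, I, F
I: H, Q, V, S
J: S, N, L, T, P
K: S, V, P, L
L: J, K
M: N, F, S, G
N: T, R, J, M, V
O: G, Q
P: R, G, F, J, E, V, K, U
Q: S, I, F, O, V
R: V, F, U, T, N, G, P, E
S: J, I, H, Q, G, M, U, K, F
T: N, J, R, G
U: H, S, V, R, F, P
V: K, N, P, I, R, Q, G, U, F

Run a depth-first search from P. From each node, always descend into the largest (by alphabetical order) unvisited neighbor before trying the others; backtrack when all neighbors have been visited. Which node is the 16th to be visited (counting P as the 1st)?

Visit P
P → V
V → U
U → S
S → Q
Q → O
O → G
G → T
T → R
R → N
N → M
M → F
F → H
H → I
N → J
J → L
L → K
R → E

Visit order: P, V, U, S, Q, O, G, T, R, N, M, F, H, I, J, L, K, E

L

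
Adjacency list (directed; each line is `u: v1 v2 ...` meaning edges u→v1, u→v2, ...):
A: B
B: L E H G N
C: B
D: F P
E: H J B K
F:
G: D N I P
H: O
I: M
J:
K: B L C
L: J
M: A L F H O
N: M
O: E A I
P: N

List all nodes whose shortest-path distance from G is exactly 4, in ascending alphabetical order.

B, E, J

Level 0: G
Level 1: D, I, N, P
Level 2: F, M
Level 3: A, H, L, O
Level 4: B, E, J
Level 5: K
Level 6: C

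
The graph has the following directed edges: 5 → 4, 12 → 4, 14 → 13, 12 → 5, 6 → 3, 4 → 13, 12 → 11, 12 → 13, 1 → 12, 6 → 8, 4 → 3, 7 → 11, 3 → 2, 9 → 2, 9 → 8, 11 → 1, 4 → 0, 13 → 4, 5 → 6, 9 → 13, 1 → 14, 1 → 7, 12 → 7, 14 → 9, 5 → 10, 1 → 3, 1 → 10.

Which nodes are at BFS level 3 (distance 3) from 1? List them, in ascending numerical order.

Level 0: 1
Level 1: 3, 7, 10, 12, 14
Level 2: 2, 4, 5, 9, 11, 13
Level 3: 0, 6, 8

0, 6, 8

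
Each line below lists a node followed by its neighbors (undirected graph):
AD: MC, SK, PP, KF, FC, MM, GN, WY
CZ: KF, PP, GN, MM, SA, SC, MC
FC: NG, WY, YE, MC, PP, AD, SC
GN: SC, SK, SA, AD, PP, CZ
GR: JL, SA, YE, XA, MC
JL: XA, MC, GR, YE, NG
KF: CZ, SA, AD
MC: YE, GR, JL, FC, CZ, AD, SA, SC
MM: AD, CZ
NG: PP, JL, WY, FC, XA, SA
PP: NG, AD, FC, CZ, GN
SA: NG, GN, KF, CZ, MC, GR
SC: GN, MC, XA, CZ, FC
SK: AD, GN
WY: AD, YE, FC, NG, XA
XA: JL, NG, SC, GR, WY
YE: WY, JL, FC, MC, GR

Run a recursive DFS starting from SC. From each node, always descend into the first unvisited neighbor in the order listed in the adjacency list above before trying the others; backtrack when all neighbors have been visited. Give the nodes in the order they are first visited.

Visit SC
SC → GN
GN → SK
SK → AD
AD → MC
MC → YE
YE → WY
WY → FC
FC → NG
NG → PP
PP → CZ
CZ → KF
KF → SA
SA → GR
GR → JL
JL → XA
CZ → MM

SC, GN, SK, AD, MC, YE, WY, FC, NG, PP, CZ, KF, SA, GR, JL, XA, MM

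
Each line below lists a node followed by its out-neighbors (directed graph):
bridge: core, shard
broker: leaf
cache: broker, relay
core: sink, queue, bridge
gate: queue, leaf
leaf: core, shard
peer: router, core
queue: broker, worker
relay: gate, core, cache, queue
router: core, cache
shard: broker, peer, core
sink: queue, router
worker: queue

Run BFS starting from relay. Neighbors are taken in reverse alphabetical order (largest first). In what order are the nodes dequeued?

relay, queue, gate, core, cache, worker, broker, leaf, sink, bridge, shard, router, peer

Visit relay; enqueue queue, gate, core, cache → queue [queue, gate, core, cache]
Visit queue; enqueue worker, broker → queue [gate, core, cache, worker, broker]
Visit gate; enqueue leaf → queue [core, cache, worker, broker, leaf]
Visit core; enqueue sink, bridge → queue [cache, worker, broker, leaf, sink, bridge]
Visit cache → queue [worker, broker, leaf, sink, bridge]
Visit worker → queue [broker, leaf, sink, bridge]
Visit broker → queue [leaf, sink, bridge]
Visit leaf; enqueue shard → queue [sink, bridge, shard]
Visit sink; enqueue router → queue [bridge, shard, router]
Visit bridge → queue [shard, router]
Visit shard; enqueue peer → queue [router, peer]
Visit router → queue [peer]
Visit peer → queue []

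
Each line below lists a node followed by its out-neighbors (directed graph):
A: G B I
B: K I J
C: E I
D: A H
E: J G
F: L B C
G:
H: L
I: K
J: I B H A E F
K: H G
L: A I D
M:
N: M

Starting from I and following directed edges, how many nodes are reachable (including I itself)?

12

BFS from I visits: I, K, G, H, L, A, D, B, J, E, F, C
Reachable nodes: 12 of 14 total.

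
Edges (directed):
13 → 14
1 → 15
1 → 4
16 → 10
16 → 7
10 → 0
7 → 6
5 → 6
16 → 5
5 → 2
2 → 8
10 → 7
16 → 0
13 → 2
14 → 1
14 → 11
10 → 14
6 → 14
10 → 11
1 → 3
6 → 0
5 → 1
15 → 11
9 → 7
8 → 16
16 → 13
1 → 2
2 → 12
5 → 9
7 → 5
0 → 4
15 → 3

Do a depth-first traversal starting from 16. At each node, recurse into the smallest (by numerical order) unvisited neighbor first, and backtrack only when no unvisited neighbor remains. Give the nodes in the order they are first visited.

Visit 16
16 → 0
0 → 4
16 → 5
5 → 1
1 → 2
2 → 8
2 → 12
1 → 3
1 → 15
15 → 11
5 → 6
6 → 14
5 → 9
9 → 7
16 → 10
16 → 13

16 0 4 5 1 2 8 12 3 15 11 6 14 9 7 10 13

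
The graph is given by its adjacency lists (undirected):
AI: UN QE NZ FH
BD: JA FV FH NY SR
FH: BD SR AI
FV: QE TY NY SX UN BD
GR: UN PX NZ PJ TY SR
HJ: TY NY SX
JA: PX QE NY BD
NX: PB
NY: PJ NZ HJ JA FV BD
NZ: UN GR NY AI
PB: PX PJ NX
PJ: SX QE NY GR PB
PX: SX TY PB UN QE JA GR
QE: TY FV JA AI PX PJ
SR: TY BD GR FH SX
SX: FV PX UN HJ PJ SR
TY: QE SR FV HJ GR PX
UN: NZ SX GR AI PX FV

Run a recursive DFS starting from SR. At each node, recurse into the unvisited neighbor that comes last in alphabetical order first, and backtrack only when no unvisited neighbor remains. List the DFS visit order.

SR -> TY -> QE -> PX -> UN -> SX -> PJ -> PB -> NX -> NY -> NZ -> GR -> AI -> FH -> BD -> JA -> FV -> HJ

Visit SR
SR → TY
TY → QE
QE → PX
PX → UN
UN → SX
SX → PJ
PJ → PB
PB → NX
PJ → NY
NY → NZ
NZ → GR
NZ → AI
AI → FH
FH → BD
BD → JA
BD → FV
NY → HJ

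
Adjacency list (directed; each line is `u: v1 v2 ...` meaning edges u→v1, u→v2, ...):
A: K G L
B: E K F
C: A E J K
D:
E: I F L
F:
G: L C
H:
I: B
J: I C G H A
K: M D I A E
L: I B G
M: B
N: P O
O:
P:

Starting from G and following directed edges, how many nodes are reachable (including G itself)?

13

BFS from G visits: G, L, C, I, B, K, J, E, A, F, M, D, H
Reachable nodes: 13 of 16 total.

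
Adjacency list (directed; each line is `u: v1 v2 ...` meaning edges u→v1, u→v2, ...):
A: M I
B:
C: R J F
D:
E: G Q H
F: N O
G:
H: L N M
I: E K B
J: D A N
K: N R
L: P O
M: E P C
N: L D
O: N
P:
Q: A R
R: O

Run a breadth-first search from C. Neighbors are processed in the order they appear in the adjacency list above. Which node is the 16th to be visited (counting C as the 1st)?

Visit C; enqueue R, J, F → queue [R, J, F]
Visit R; enqueue O → queue [J, F, O]
Visit J; enqueue D, A, N → queue [F, O, D, A, N]
Visit F → queue [O, D, A, N]
Visit O → queue [D, A, N]
Visit D → queue [A, N]
Visit A; enqueue M, I → queue [N, M, I]
Visit N; enqueue L → queue [M, I, L]
Visit M; enqueue E, P → queue [I, L, E, P]
Visit I; enqueue K, B → queue [L, E, P, K, B]
Visit L → queue [E, P, K, B]
Visit E; enqueue G, Q, H → queue [P, K, B, G, Q, H]
Visit P → queue [K, B, G, Q, H]
Visit K → queue [B, G, Q, H]
Visit B → queue [G, Q, H]
Visit G → queue [Q, H]
Visit Q → queue [H]
Visit H → queue []

Visit order: C, R, J, F, O, D, A, N, M, I, L, E, P, K, B, G, Q, H

G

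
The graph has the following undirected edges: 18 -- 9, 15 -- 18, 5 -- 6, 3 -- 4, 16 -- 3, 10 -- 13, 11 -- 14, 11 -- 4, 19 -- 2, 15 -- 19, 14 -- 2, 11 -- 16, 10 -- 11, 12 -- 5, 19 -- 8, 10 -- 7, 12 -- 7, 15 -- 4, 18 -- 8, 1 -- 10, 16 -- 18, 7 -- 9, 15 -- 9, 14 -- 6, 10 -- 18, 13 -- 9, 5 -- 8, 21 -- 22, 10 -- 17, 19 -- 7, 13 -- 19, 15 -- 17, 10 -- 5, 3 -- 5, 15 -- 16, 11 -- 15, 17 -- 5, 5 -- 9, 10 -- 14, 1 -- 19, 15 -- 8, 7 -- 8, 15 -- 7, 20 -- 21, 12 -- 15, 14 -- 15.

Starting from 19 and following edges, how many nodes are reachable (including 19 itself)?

19

BFS from 19 visits: 19, 15, 13, 8, 7, 2, 1, 18, 17, 16, 14, 12, 11, 9, 4, 10, 5, 3, 6
Reachable nodes: 19 of 22 total.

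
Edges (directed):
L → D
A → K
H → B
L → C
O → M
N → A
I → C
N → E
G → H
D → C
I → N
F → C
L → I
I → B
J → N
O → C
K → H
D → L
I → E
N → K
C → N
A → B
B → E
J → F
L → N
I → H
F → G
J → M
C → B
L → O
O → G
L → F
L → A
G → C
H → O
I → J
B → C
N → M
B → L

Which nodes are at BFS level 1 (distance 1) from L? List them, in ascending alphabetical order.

Level 0: L
Level 1: A, C, D, F, I, N, O
Level 2: B, E, G, H, J, K, M

A, C, D, F, I, N, O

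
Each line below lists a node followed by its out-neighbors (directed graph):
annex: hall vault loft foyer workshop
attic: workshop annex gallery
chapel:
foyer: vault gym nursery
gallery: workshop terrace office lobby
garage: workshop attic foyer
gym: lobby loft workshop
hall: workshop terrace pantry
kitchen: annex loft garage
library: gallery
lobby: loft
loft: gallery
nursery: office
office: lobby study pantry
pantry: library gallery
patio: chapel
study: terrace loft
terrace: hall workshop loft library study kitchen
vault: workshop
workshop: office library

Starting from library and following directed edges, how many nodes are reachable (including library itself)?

BFS from library visits: library, gallery, workshop, terrace, office, lobby, hall, loft, study, kitchen, pantry, annex, garage, vault, foyer, attic, gym, nursery
Reachable nodes: 18 of 20 total.

18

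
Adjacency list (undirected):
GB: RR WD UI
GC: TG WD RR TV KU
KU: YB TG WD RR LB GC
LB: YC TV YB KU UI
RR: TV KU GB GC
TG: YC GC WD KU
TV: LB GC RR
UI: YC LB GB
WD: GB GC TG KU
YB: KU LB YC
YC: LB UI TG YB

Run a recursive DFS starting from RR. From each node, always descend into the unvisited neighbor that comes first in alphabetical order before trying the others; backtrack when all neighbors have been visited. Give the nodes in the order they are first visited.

RR, GB, UI, LB, KU, GC, TG, WD, YC, YB, TV

Visit RR
RR → GB
GB → UI
UI → LB
LB → KU
KU → GC
GC → TG
TG → WD
TG → YC
YC → YB
GC → TV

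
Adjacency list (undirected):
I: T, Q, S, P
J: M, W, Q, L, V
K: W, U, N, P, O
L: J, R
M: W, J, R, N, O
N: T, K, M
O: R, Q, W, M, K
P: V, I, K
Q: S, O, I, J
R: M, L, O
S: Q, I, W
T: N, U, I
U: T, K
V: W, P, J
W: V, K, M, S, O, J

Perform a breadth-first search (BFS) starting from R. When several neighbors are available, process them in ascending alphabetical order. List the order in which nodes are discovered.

Visit R; enqueue L, M, O → queue [L, M, O]
Visit L; enqueue J → queue [M, O, J]
Visit M; enqueue N, W → queue [O, J, N, W]
Visit O; enqueue K, Q → queue [J, N, W, K, Q]
Visit J; enqueue V → queue [N, W, K, Q, V]
Visit N; enqueue T → queue [W, K, Q, V, T]
Visit W; enqueue S → queue [K, Q, V, T, S]
Visit K; enqueue P, U → queue [Q, V, T, S, P, U]
Visit Q; enqueue I → queue [V, T, S, P, U, I]
Visit V → queue [T, S, P, U, I]
Visit T → queue [S, P, U, I]
Visit S → queue [P, U, I]
Visit P → queue [U, I]
Visit U → queue [I]
Visit I → queue []

R → L → M → O → J → N → W → K → Q → V → T → S → P → U → I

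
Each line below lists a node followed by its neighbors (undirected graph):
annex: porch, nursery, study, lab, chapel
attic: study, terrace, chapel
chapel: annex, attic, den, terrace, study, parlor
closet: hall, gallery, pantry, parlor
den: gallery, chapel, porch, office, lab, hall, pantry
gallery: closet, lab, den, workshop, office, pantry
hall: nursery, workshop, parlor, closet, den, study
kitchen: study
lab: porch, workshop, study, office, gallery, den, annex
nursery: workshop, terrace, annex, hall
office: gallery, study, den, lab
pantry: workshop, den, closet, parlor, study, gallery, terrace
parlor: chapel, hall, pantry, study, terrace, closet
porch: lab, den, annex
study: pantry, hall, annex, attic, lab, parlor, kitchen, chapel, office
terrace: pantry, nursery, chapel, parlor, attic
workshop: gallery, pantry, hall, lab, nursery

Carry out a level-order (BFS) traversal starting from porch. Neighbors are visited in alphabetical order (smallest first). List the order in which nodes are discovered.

porch, annex, den, lab, chapel, nursery, study, gallery, hall, office, pantry, workshop, attic, parlor, terrace, kitchen, closet

Visit porch; enqueue annex, den, lab → queue [annex, den, lab]
Visit annex; enqueue chapel, nursery, study → queue [den, lab, chapel, nursery, study]
Visit den; enqueue gallery, hall, office, pantry → queue [lab, chapel, nursery, study, gallery, hall, office, pantry]
Visit lab; enqueue workshop → queue [chapel, nursery, study, gallery, hall, office, pantry, workshop]
Visit chapel; enqueue attic, parlor, terrace → queue [nursery, study, gallery, hall, office, pantry, workshop, attic, parlor, terrace]
Visit nursery → queue [study, gallery, hall, office, pantry, workshop, attic, parlor, terrace]
Visit study; enqueue kitchen → queue [gallery, hall, office, pantry, workshop, attic, parlor, terrace, kitchen]
Visit gallery; enqueue closet → queue [hall, office, pantry, workshop, attic, parlor, terrace, kitchen, closet]
Visit hall → queue [office, pantry, workshop, attic, parlor, terrace, kitchen, closet]
Visit office → queue [pantry, workshop, attic, parlor, terrace, kitchen, closet]
Visit pantry → queue [workshop, attic, parlor, terrace, kitchen, closet]
Visit workshop → queue [attic, parlor, terrace, kitchen, closet]
Visit attic → queue [parlor, terrace, kitchen, closet]
Visit parlor → queue [terrace, kitchen, closet]
Visit terrace → queue [kitchen, closet]
Visit kitchen → queue [closet]
Visit closet → queue []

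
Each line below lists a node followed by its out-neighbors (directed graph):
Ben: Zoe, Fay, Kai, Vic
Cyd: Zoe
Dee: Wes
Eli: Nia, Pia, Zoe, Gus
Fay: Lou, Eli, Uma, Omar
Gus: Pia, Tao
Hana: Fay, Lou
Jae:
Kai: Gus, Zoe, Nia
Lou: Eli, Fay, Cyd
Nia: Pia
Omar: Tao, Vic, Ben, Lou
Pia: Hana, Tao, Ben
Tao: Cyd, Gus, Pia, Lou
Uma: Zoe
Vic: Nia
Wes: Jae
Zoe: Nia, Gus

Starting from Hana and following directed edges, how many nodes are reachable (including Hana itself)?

15

BFS from Hana visits: Hana, Fay, Lou, Eli, Uma, Omar, Cyd, Nia, Pia, Zoe, Gus, Tao, Vic, Ben, Kai
Reachable nodes: 15 of 18 total.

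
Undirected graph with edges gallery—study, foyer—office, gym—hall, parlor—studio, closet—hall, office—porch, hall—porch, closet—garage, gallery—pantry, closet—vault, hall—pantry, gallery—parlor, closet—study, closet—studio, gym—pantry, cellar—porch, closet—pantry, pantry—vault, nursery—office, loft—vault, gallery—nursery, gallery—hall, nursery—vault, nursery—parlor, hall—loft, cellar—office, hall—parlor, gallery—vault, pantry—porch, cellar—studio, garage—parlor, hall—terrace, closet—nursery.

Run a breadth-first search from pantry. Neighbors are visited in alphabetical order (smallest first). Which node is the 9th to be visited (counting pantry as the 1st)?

nursery

Visit pantry; enqueue closet, gallery, gym, hall, porch, vault → queue [closet, gallery, gym, hall, porch, vault]
Visit closet; enqueue garage, nursery, studio, study → queue [gallery, gym, hall, porch, vault, garage, nursery, studio, study]
Visit gallery; enqueue parlor → queue [gym, hall, porch, vault, garage, nursery, studio, study, parlor]
Visit gym → queue [hall, porch, vault, garage, nursery, studio, study, parlor]
Visit hall; enqueue loft, terrace → queue [porch, vault, garage, nursery, studio, study, parlor, loft, terrace]
Visit porch; enqueue cellar, office → queue [vault, garage, nursery, studio, study, parlor, loft, terrace, cellar, office]
Visit vault → queue [garage, nursery, studio, study, parlor, loft, terrace, cellar, office]
Visit garage → queue [nursery, studio, study, parlor, loft, terrace, cellar, office]
Visit nursery → queue [studio, study, parlor, loft, terrace, cellar, office]
Visit studio → queue [study, parlor, loft, terrace, cellar, office]
Visit study → queue [parlor, loft, terrace, cellar, office]
Visit parlor → queue [loft, terrace, cellar, office]
Visit loft → queue [terrace, cellar, office]
Visit terrace → queue [cellar, office]
Visit cellar → queue [office]
Visit office; enqueue foyer → queue [foyer]
Visit foyer → queue []

Visit order: pantry, closet, gallery, gym, hall, porch, vault, garage, nursery, studio, study, parlor, loft, terrace, cellar, office, foyer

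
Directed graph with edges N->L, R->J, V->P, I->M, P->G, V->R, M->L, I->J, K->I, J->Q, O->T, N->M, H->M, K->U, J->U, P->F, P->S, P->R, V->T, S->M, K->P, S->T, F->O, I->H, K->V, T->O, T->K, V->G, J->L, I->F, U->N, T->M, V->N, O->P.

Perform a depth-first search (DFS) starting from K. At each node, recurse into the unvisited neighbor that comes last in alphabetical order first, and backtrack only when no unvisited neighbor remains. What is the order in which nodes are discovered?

K → V → T → O → P → S → M → L → R → J → U → N → Q → G → F → I → H

Visit K
K → V
V → T
T → O
O → P
P → S
S → M
M → L
P → R
R → J
J → U
U → N
J → Q
P → G
P → F
K → I
I → H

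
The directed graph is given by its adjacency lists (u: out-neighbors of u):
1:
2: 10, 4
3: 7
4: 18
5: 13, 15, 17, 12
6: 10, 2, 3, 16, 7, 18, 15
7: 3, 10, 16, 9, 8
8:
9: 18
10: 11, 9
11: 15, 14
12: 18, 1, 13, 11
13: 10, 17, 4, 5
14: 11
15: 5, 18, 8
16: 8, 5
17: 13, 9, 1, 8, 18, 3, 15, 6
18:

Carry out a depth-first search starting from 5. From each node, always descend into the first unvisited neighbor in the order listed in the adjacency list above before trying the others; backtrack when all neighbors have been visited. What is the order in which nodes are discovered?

Visit 5
5 → 13
13 → 10
10 → 11
11 → 15
15 → 18
15 → 8
11 → 14
10 → 9
13 → 17
17 → 1
17 → 3
3 → 7
7 → 16
17 → 6
6 → 2
2 → 4
5 → 12

5 13 10 11 15 18 8 14 9 17 1 3 7 16 6 2 4 12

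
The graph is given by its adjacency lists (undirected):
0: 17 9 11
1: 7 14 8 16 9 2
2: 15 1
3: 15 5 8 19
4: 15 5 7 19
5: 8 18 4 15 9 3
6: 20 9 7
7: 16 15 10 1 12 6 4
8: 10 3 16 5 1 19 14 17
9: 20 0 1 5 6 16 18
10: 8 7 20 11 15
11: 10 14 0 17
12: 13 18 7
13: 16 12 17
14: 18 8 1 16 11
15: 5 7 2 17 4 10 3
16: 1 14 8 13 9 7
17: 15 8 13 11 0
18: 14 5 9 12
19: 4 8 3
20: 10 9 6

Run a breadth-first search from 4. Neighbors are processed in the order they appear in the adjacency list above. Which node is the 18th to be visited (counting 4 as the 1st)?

Visit 4; enqueue 15, 5, 7, 19 → queue [15, 5, 7, 19]
Visit 15; enqueue 2, 17, 10, 3 → queue [5, 7, 19, 2, 17, 10, 3]
Visit 5; enqueue 8, 18, 9 → queue [7, 19, 2, 17, 10, 3, 8, 18, 9]
Visit 7; enqueue 16, 1, 12, 6 → queue [19, 2, 17, 10, 3, 8, 18, 9, 16, 1, 12, 6]
Visit 19 → queue [2, 17, 10, 3, 8, 18, 9, 16, 1, 12, 6]
Visit 2 → queue [17, 10, 3, 8, 18, 9, 16, 1, 12, 6]
Visit 17; enqueue 13, 11, 0 → queue [10, 3, 8, 18, 9, 16, 1, 12, 6, 13, 11, 0]
Visit 10; enqueue 20 → queue [3, 8, 18, 9, 16, 1, 12, 6, 13, 11, 0, 20]
Visit 3 → queue [8, 18, 9, 16, 1, 12, 6, 13, 11, 0, 20]
Visit 8; enqueue 14 → queue [18, 9, 16, 1, 12, 6, 13, 11, 0, 20, 14]
Visit 18 → queue [9, 16, 1, 12, 6, 13, 11, 0, 20, 14]
Visit 9 → queue [16, 1, 12, 6, 13, 11, 0, 20, 14]
Visit 16 → queue [1, 12, 6, 13, 11, 0, 20, 14]
Visit 1 → queue [12, 6, 13, 11, 0, 20, 14]
Visit 12 → queue [6, 13, 11, 0, 20, 14]
Visit 6 → queue [13, 11, 0, 20, 14]
Visit 13 → queue [11, 0, 20, 14]
Visit 11 → queue [0, 20, 14]
Visit 0 → queue [20, 14]
Visit 20 → queue [14]
Visit 14 → queue []

Visit order: 4, 15, 5, 7, 19, 2, 17, 10, 3, 8, 18, 9, 16, 1, 12, 6, 13, 11, 0, 20, 14

11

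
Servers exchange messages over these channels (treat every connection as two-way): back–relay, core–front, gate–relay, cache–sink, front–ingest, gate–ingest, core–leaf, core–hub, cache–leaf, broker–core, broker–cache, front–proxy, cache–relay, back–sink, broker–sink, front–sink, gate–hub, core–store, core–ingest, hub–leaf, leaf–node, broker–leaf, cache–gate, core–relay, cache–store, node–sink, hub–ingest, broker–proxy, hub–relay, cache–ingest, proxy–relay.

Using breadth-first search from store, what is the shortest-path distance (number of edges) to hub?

Level 0: store
Level 1: cache, core
Level 2: broker, front, gate, hub, ingest, leaf, relay, sink
Level 3: back, node, proxy
hub first appears at level 2.

2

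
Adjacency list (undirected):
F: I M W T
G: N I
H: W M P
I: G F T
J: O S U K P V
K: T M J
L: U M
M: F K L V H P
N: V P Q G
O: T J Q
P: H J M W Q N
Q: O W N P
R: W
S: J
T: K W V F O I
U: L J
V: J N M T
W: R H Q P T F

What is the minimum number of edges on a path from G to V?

Level 0: G
Level 1: I, N
Level 2: F, P, Q, T, V
Level 3: H, J, K, M, O, W
Level 4: L, R, S, U
V first appears at level 2.

2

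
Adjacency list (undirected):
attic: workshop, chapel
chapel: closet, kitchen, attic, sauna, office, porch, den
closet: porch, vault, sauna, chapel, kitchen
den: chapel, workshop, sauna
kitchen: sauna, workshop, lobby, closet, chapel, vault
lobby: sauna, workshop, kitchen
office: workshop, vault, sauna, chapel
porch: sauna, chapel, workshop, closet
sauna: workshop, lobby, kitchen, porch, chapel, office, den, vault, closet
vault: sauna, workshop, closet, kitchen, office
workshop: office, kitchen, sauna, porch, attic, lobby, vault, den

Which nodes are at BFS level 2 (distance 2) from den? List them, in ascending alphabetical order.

attic, closet, kitchen, lobby, office, porch, vault

Level 0: den
Level 1: chapel, sauna, workshop
Level 2: attic, closet, kitchen, lobby, office, porch, vault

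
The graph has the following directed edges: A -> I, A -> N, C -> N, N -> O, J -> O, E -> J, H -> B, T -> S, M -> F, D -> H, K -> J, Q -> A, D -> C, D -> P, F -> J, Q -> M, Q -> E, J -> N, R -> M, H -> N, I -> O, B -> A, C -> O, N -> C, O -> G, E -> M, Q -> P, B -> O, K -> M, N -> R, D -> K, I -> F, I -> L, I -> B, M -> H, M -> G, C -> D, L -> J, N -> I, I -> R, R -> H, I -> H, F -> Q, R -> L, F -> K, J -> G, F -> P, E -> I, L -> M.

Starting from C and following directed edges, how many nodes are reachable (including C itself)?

18

BFS from C visits: C, D, N, O, H, K, P, I, R, G, B, J, M, F, L, A, Q, E
Reachable nodes: 18 of 20 total.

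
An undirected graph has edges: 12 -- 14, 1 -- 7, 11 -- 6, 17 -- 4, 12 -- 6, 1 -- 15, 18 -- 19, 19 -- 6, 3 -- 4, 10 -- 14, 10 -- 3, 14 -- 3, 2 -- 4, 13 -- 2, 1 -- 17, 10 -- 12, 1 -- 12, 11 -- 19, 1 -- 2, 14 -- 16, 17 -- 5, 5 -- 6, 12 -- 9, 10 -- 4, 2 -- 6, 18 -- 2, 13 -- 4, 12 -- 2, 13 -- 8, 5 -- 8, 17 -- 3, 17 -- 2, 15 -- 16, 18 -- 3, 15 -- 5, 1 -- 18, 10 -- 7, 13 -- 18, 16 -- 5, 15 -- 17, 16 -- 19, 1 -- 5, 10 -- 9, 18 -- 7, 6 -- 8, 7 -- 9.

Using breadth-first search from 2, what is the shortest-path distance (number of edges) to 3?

Level 0: 2
Level 1: 1, 4, 6, 12, 13, 17, 18
Level 2: 3, 5, 7, 8, 9, 10, 11, 14, 15, 19
Level 3: 16
3 first appears at level 2.

2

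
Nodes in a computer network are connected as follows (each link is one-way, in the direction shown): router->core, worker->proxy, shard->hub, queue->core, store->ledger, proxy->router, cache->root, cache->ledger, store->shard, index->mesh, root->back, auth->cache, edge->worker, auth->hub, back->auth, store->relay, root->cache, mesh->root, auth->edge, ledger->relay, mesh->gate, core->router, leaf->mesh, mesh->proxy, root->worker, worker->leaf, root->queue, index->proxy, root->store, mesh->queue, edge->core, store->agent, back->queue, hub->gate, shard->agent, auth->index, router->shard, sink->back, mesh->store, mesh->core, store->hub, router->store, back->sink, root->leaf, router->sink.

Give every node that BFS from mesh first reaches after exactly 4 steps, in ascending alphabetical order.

edge, index

Level 0: mesh
Level 1: core, gate, proxy, queue, root, store
Level 2: agent, back, cache, hub, leaf, ledger, relay, router, shard, worker
Level 3: auth, sink
Level 4: edge, index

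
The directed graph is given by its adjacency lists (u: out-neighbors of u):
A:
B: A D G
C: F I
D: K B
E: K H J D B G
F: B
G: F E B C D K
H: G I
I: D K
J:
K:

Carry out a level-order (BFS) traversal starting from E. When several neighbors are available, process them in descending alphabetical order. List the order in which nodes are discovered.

Visit E; enqueue K, J, H, G, D, B → queue [K, J, H, G, D, B]
Visit K → queue [J, H, G, D, B]
Visit J → queue [H, G, D, B]
Visit H; enqueue I → queue [G, D, B, I]
Visit G; enqueue F, C → queue [D, B, I, F, C]
Visit D → queue [B, I, F, C]
Visit B; enqueue A → queue [I, F, C, A]
Visit I → queue [F, C, A]
Visit F → queue [C, A]
Visit C → queue [A]
Visit A → queue []

E, K, J, H, G, D, B, I, F, C, A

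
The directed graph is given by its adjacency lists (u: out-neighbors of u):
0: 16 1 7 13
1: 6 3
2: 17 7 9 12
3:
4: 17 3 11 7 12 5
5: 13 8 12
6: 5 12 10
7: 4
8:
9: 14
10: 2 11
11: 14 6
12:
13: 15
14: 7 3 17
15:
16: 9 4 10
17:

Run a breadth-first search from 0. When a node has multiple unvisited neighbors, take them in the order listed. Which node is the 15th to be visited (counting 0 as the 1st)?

12

Visit 0; enqueue 16, 1, 7, 13 → queue [16, 1, 7, 13]
Visit 16; enqueue 9, 4, 10 → queue [1, 7, 13, 9, 4, 10]
Visit 1; enqueue 6, 3 → queue [7, 13, 9, 4, 10, 6, 3]
Visit 7 → queue [13, 9, 4, 10, 6, 3]
Visit 13; enqueue 15 → queue [9, 4, 10, 6, 3, 15]
Visit 9; enqueue 14 → queue [4, 10, 6, 3, 15, 14]
Visit 4; enqueue 17, 11, 12, 5 → queue [10, 6, 3, 15, 14, 17, 11, 12, 5]
Visit 10; enqueue 2 → queue [6, 3, 15, 14, 17, 11, 12, 5, 2]
Visit 6 → queue [3, 15, 14, 17, 11, 12, 5, 2]
Visit 3 → queue [15, 14, 17, 11, 12, 5, 2]
Visit 15 → queue [14, 17, 11, 12, 5, 2]
Visit 14 → queue [17, 11, 12, 5, 2]
Visit 17 → queue [11, 12, 5, 2]
Visit 11 → queue [12, 5, 2]
Visit 12 → queue [5, 2]
Visit 5; enqueue 8 → queue [2, 8]
Visit 2 → queue [8]
Visit 8 → queue []

Visit order: 0, 16, 1, 7, 13, 9, 4, 10, 6, 3, 15, 14, 17, 11, 12, 5, 2, 8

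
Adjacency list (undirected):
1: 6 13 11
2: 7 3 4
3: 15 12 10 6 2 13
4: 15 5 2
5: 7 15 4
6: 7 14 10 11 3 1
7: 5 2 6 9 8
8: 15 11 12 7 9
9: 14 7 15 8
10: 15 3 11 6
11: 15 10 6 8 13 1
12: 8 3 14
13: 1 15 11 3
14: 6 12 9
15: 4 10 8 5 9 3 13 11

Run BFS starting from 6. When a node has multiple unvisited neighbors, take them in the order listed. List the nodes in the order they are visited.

Visit 6; enqueue 7, 14, 10, 11, 3, 1 → queue [7, 14, 10, 11, 3, 1]
Visit 7; enqueue 5, 2, 9, 8 → queue [14, 10, 11, 3, 1, 5, 2, 9, 8]
Visit 14; enqueue 12 → queue [10, 11, 3, 1, 5, 2, 9, 8, 12]
Visit 10; enqueue 15 → queue [11, 3, 1, 5, 2, 9, 8, 12, 15]
Visit 11; enqueue 13 → queue [3, 1, 5, 2, 9, 8, 12, 15, 13]
Visit 3 → queue [1, 5, 2, 9, 8, 12, 15, 13]
Visit 1 → queue [5, 2, 9, 8, 12, 15, 13]
Visit 5; enqueue 4 → queue [2, 9, 8, 12, 15, 13, 4]
Visit 2 → queue [9, 8, 12, 15, 13, 4]
Visit 9 → queue [8, 12, 15, 13, 4]
Visit 8 → queue [12, 15, 13, 4]
Visit 12 → queue [15, 13, 4]
Visit 15 → queue [13, 4]
Visit 13 → queue [4]
Visit 4 → queue []

6 -> 7 -> 14 -> 10 -> 11 -> 3 -> 1 -> 5 -> 2 -> 9 -> 8 -> 12 -> 15 -> 13 -> 4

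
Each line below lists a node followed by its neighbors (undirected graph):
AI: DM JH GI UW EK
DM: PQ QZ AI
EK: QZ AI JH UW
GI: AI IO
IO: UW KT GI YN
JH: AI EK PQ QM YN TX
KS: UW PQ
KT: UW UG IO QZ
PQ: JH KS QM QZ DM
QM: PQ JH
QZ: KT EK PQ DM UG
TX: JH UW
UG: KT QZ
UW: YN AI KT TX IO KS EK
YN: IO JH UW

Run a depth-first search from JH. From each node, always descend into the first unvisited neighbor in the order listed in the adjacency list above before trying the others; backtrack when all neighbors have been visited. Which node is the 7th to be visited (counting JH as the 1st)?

YN

Visit JH
JH → AI
AI → DM
DM → PQ
PQ → KS
KS → UW
UW → YN
YN → IO
IO → KT
KT → UG
UG → QZ
QZ → EK
IO → GI
UW → TX
PQ → QM

Visit order: JH, AI, DM, PQ, KS, UW, YN, IO, KT, UG, QZ, EK, GI, TX, QM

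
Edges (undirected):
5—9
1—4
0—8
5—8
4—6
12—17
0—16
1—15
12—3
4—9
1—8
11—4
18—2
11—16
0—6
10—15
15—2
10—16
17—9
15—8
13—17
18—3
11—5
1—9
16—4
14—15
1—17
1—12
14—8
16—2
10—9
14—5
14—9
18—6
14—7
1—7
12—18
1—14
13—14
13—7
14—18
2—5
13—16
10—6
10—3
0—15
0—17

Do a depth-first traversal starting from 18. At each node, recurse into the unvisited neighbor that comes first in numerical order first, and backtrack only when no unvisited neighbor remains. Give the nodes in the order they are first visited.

18, 2, 5, 8, 0, 6, 4, 1, 7, 13, 14, 9, 10, 3, 12, 17, 15, 16, 11

Visit 18
18 → 2
2 → 5
5 → 8
8 → 0
0 → 6
6 → 4
4 → 1
1 → 7
7 → 13
13 → 14
14 → 9
9 → 10
10 → 3
3 → 12
12 → 17
10 → 15
10 → 16
16 → 11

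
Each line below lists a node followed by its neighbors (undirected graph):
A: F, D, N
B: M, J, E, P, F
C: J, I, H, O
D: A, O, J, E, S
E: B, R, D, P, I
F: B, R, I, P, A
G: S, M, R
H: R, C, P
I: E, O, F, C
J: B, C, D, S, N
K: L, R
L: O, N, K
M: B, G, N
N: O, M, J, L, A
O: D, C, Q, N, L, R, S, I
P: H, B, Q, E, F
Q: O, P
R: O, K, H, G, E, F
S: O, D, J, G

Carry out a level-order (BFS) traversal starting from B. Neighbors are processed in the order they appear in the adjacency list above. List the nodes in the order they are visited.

B, M, J, E, P, F, G, N, C, D, S, R, I, H, Q, A, O, L, K

Visit B; enqueue M, J, E, P, F → queue [M, J, E, P, F]
Visit M; enqueue G, N → queue [J, E, P, F, G, N]
Visit J; enqueue C, D, S → queue [E, P, F, G, N, C, D, S]
Visit E; enqueue R, I → queue [P, F, G, N, C, D, S, R, I]
Visit P; enqueue H, Q → queue [F, G, N, C, D, S, R, I, H, Q]
Visit F; enqueue A → queue [G, N, C, D, S, R, I, H, Q, A]
Visit G → queue [N, C, D, S, R, I, H, Q, A]
Visit N; enqueue O, L → queue [C, D, S, R, I, H, Q, A, O, L]
Visit C → queue [D, S, R, I, H, Q, A, O, L]
Visit D → queue [S, R, I, H, Q, A, O, L]
Visit S → queue [R, I, H, Q, A, O, L]
Visit R; enqueue K → queue [I, H, Q, A, O, L, K]
Visit I → queue [H, Q, A, O, L, K]
Visit H → queue [Q, A, O, L, K]
Visit Q → queue [A, O, L, K]
Visit A → queue [O, L, K]
Visit O → queue [L, K]
Visit L → queue [K]
Visit K → queue []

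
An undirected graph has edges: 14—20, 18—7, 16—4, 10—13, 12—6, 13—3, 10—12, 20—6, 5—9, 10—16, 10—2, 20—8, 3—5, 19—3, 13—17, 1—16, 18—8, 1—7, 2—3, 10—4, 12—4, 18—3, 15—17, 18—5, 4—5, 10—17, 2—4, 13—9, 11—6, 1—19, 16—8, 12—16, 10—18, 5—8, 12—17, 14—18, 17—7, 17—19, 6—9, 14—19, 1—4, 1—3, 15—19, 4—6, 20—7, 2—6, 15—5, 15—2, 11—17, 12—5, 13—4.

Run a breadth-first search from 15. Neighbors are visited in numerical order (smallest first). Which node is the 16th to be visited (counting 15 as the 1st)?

13

Visit 15; enqueue 2, 5, 17, 19 → queue [2, 5, 17, 19]
Visit 2; enqueue 3, 4, 6, 10 → queue [5, 17, 19, 3, 4, 6, 10]
Visit 5; enqueue 8, 9, 12, 18 → queue [17, 19, 3, 4, 6, 10, 8, 9, 12, 18]
Visit 17; enqueue 7, 11, 13 → queue [19, 3, 4, 6, 10, 8, 9, 12, 18, 7, 11, 13]
Visit 19; enqueue 1, 14 → queue [3, 4, 6, 10, 8, 9, 12, 18, 7, 11, 13, 1, 14]
Visit 3 → queue [4, 6, 10, 8, 9, 12, 18, 7, 11, 13, 1, 14]
Visit 4; enqueue 16 → queue [6, 10, 8, 9, 12, 18, 7, 11, 13, 1, 14, 16]
Visit 6; enqueue 20 → queue [10, 8, 9, 12, 18, 7, 11, 13, 1, 14, 16, 20]
Visit 10 → queue [8, 9, 12, 18, 7, 11, 13, 1, 14, 16, 20]
Visit 8 → queue [9, 12, 18, 7, 11, 13, 1, 14, 16, 20]
Visit 9 → queue [12, 18, 7, 11, 13, 1, 14, 16, 20]
Visit 12 → queue [18, 7, 11, 13, 1, 14, 16, 20]
Visit 18 → queue [7, 11, 13, 1, 14, 16, 20]
Visit 7 → queue [11, 13, 1, 14, 16, 20]
Visit 11 → queue [13, 1, 14, 16, 20]
Visit 13 → queue [1, 14, 16, 20]
Visit 1 → queue [14, 16, 20]
Visit 14 → queue [16, 20]
Visit 16 → queue [20]
Visit 20 → queue []

Visit order: 15, 2, 5, 17, 19, 3, 4, 6, 10, 8, 9, 12, 18, 7, 11, 13, 1, 14, 16, 20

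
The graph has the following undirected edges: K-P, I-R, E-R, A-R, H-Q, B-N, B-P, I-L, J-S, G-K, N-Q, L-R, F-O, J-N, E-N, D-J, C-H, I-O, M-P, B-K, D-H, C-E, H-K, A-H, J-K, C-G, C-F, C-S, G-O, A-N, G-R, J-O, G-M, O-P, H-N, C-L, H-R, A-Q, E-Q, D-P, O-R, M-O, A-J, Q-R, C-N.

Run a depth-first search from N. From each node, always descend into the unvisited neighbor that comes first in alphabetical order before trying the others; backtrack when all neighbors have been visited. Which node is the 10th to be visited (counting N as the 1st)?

B

Visit N
N → A
A → H
H → C
C → E
E → Q
Q → R
R → G
G → K
K → B
B → P
P → D
D → J
J → O
O → F
O → I
I → L
O → M
J → S

Visit order: N, A, H, C, E, Q, R, G, K, B, P, D, J, O, F, I, L, M, S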